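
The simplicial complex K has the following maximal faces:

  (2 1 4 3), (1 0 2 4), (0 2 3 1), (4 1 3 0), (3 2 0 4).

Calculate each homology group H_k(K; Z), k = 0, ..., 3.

K has 5 vertices, 10 edges, 10 triangles, 5 3-simplices.
rank ∂_0 = 0, rank ∂_1 = 4 ⇒ b_0 = 5 − 0 − 4 = 1; all invariant factors of ∂_1 are 1 so no torsion. So H_0 ≅ Z.
rank ∂_1 = 4, rank ∂_2 = 6 ⇒ b_1 = 10 − 4 − 6 = 0; all invariant factors of ∂_2 are 1 so no torsion. So H_1 ≅ 0.
rank ∂_2 = 6, rank ∂_3 = 4 ⇒ b_2 = 10 − 6 − 4 = 0; all invariant factors of ∂_3 are 1 so no torsion. So H_2 ≅ 0.
rank ∂_3 = 4, rank ∂_4 = 0 ⇒ b_3 = 5 − 4 − 0 = 1. So H_3 ≅ Z.

H_0 = Z,  H_1 = 0,  H_2 = 0,  H_3 = Z.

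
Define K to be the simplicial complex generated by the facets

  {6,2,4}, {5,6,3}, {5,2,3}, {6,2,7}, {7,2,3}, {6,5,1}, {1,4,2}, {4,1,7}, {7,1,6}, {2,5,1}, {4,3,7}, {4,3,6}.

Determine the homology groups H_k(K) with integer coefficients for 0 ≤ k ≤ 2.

H_0 ≅ Z,  H_1 ≅ Z/2,  H_2 = 0.

Order the vertices as 1 < 2 < 3 < 4 < 5 < 6 < 7. Listing each simplex with vertices in this order, K has dimension 2 with simplices:

  0-simplices (7): [1], [2], [3], [4], [5], [6], [7]
  1-simplices (18): [1,2], [1,4], [1,5], [1,6], [1,7], [2,3], [2,4], [2,5], [2,6], [2,7], [3,4], [3,5], [3,6], [3,7], [4,6], [4,7], [5,6], [6,7]
  2-simplices (12): [1,2,4], [1,2,5], [1,4,7], [1,5,6], [1,6,7], [2,3,5], [2,3,7], [2,4,6], [2,6,7], [3,4,6], [3,4,7], [3,5,6]

so the chain groups are C_0 ≅ Z^7, C_1 ≅ Z^18, C_2 ≅ Z^12.

Boundary ∂_1: C_1 → C_0 maps an edge to its endpoints' difference, ∂[p,q] = q − p. For instance
  ∂[2,4] = [4] − [2].
The 7×18 boundary matrix has rank 6 and Smith normal form diag(1,1,1,1,1,1).

∂_2: C_2 → C_1 maps a triangle to the signed sum of its edges. For instance
  ∂[2,4,6] = [4,6] − [2,6] + [2,4],
  ∂[2,3,7] = [3,7] − [2,7] + [2,3].
This gives a 18×12 integer matrix of rank 12; reducing to Smith normal form yields diagonal entries (1,1,1,1,1,1,1,1,1,1,1,2).

Now H_k = ker ∂_k / im ∂_{k+1}, so:

  H_0: rank C_0 − rank ∂_1 = 7 − 6 = 1, and the invariant factors of ∂_1 are all 1, so H_0 ≅ Z.
  H_1: rank ker ∂_1 − rank ∂_2 = (18 − 6) − 12 = 0, and ∂_2 has invariant factor 2 > 1, so H_1 ≅ Z/2.
  H_2: rank ker ∂_2 − rank ∂_3 = (12 − 12) − 0 = 0, and there is no ∂_3, so H_2 ≅ 0.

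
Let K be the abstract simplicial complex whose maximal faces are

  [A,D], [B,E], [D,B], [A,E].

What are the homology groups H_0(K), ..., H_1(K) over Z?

We work with the vertex ordering A < B < D < E. The simplices of K, each written with vertices in increasing order, are:

  0-simplices (4): A, B, D, E
  1-simplices (4): AD, AE, BD, BE

so the chain groups are C_0 ≅ Z^4, C_1 ≅ Z^4.

Boundary ∂_1: C_1 → C_0 is given by ∂[p,q] = [q] − [p].
As a 4×4 matrix over Z this has rank 3, with invariant factors (1,1,1).

Reading off H_k = ker ∂_k / im ∂_{k+1}:

  H_0: rank C_0 − rank ∂_1 = 4 − 3 = 1, and the invariant factors of ∂_1 are all 1, so H_0 = Z.
  H_1: rank ker ∂_1 − rank ∂_2 = (4 − 3) − 0 = 1, and there is no ∂_2, so H_1 = Z.

As a check, the Euler characteristic is 4 − 4 = 0, which agrees with 1 − 1 = 0.

H_0 ≅ Z,  H_1 ≅ Z.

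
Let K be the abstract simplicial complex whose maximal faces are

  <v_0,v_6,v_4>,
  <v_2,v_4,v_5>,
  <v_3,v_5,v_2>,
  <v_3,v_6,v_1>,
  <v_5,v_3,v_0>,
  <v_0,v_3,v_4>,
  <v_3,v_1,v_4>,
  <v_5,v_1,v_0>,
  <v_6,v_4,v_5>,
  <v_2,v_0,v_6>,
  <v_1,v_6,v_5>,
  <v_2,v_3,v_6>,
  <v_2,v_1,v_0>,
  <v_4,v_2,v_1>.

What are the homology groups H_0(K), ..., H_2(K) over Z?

Take the total order v_0 < v_1 < v_2 < v_3 < v_4 < v_5 < v_6 on the vertex set. Then K (dimension 2) consists of the simplices:

  0-simplices (7): [v_0], [v_1], [v_2], [v_3], [v_4], [v_5], [v_6]
  1-simplices (21): (21 of them)
  2-simplices (14): (14 of them)

Hence C_0 ≅ Z^7, C_1 ≅ Z^21, C_2 ≅ Z^14.

Boundary ∂_1: C_1 → C_0 sends each edge [p,q] (with p < q) to q − p. For instance
  ∂[v_1,v_2] = [v_2] − [v_1].
As a 7×21 matrix over Z this has rank 6, with invariant factors (1,1,1,1,1,1).

Boundary ∂_2: C_2 → C_1 sends each 2-simplex [p,q,r] to [q,r] − [p,r] + [p,q]. For instance
  ∂[v_2,v_3,v_6] = [v_3,v_6] − [v_2,v_6] + [v_2,v_3],
  ∂[v_1,v_3,v_4] = [v_3,v_4] − [v_1,v_4] + [v_1,v_3].
The 21×14 boundary matrix has rank 13 and Smith normal form diag(1,1,1,1,1,1,1,1,1,1,1,1,1).

From H_k ≅ ker(∂_k) / im(∂_{k+1}) we obtain:

  H_0: rank C_0 − rank ∂_1 = 7 − 6 = 1, and the invariant factors of ∂_1 are all 1, so H_0 = Z.
  H_1: rank ker ∂_1 − rank ∂_2 = (21 − 6) − 13 = 2, and the invariant factors of ∂_2 are all 1, so H_1 = Z^2.
  H_2: rank ker ∂_2 − rank ∂_3 = (14 − 13) − 0 = 1, and there is no ∂_3, so H_2 = Z.

H_0 ≅ Z,  H_1 ≅ Z^2,  H_2 ≅ Z.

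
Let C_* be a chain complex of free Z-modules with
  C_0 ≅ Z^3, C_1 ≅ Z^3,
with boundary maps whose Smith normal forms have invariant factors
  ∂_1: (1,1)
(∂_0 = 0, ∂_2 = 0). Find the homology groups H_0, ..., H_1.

H_0 = Z,  H_1 = Z.

H_0: b_0 = 3 − 0 − 2 = 1; torsion from ∂_1 factors > 1: none. So H_0 = Z.
H_1: b_1 = 3 − 2 − 0 = 1; torsion from ∂_2 factors > 1: none. So H_1 = Z.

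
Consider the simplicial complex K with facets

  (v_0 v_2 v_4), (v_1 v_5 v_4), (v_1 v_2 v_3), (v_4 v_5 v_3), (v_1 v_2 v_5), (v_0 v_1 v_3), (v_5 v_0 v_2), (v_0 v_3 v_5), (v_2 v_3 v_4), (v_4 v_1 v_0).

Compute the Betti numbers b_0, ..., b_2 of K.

Fix the vertex order v_0 < v_1 < v_2 < v_3 < v_4 < v_5 and write every simplex with vertices in increasing order. Then dim K = 2 and the simplices of K are:

  0-simplices (6): [v_0], [v_1], [v_2], [v_3], [v_4], [v_5]
  1-simplices (15): (15 of them)
  2-simplices (10): [v_0,v_1,v_3], [v_0,v_1,v_4], [v_0,v_2,v_4], [v_0,v_2,v_5], [v_0,v_3,v_5], [v_1,v_2,v_3], [v_1,v_2,v_5], [v_1,v_4,v_5], [v_2,v_3,v_4], [v_3,v_4,v_5]

Hence C_0 ≅ Z^6, C_1 ≅ Z^15, C_2 ≅ Z^10.

∂_1: C_1 → C_0 maps an edge to its endpoints' difference, ∂[p,q] = q − p. For instance
  ∂[v_1,v_5] = [v_5] − [v_1].
The resulting 6×15 matrix has rank 5, and its Smith normal form has invariant factors (1,1,1,1,1).

The boundary map ∂_2: C_2 → C_1 sends each 2-simplex [p,q,r] to [q,r] − [p,r] + [p,q]. For instance
  ∂[v_2,v_3,v_4] = [v_3,v_4] − [v_2,v_4] + [v_2,v_3],
  ∂[v_1,v_4,v_5] = [v_4,v_5] − [v_1,v_5] + [v_1,v_4].
This gives a 15×10 integer matrix of rank 10; reducing to Smith normal form yields diagonal entries (1,1,1,1,1,1,1,1,1,2).

Reading off H_k = ker ∂_k / im ∂_{k+1}:

  H_0: rank C_0 − rank ∂_1 = 6 − 5 = 1, and the invariant factors of ∂_1 are all 1, so H_0 ≅ Z.
  H_1: rank ker ∂_1 − rank ∂_2 = (15 − 5) − 10 = 0, and ∂_2 has invariant factor 2 > 1, so H_1 ≅ Z/2.
  H_2: rank ker ∂_2 − rank ∂_3 = (10 − 10) − 0 = 0, and there is no ∂_3, so H_2 ≅ 0.

As a check, the Euler characteristic is 6 − 15 + 10 = 1, which agrees with 1 − 0 + 0 = 1.
(K is a triangulation of the real projective plane RP^2.)

Hence the Betti numbers are b_0 = 1, b_1 = 0, b_2 = 0.

b_0 = 1, b_1 = 0, b_2 = 0.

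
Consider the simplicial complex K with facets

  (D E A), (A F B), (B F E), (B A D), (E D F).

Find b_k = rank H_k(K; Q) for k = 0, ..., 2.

b_0 = 1, b_1 = 1, b_2 = 0.

K has 5 vertices, 10 edges, 5 triangles.
rank ∂_0 = 0, rank ∂_1 = 4 ⇒ b_0 = 5 − 0 − 4 = 1; all invariant factors of ∂_1 are 1 so no torsion. So H_0 ≅ Z.
rank ∂_1 = 4, rank ∂_2 = 5 ⇒ b_1 = 10 − 4 − 5 = 1; all invariant factors of ∂_2 are 1 so no torsion. So H_1 ≅ Z.
rank ∂_2 = 5, rank ∂_3 = 0 ⇒ b_2 = 5 − 5 − 0 = 0. So H_2 ≅ 0.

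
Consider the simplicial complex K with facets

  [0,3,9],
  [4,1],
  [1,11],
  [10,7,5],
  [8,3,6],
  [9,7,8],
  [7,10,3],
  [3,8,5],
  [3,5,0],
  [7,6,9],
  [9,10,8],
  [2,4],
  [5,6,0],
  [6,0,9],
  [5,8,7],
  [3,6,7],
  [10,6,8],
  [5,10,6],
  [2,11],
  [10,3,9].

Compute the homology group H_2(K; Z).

Fix the vertex order 0 < 1 < 2 < 3 < 4 < 5 < 6 < 7 < 8 < 9 < 10 < 11 and write every simplex with vertices in increasing order. Then dim K = 2 and the simplices of K are:

  0-simplices (12): [0], [1], [2], [3], [4], [5], [6], [7], [8], [9], [10], [11]
  1-simplices (28): (28 of them)
  2-simplices (16): [0,3,5], [0,3,9], [0,5,6], [0,6,9], [3,5,8], [3,6,7], [3,6,8], [3,7,10], [3,9,10], [5,6,10], [5,7,8], [5,7,10], [6,7,9], [6,8,10], [7,8,9], [8,9,10]

Hence C_0 ≅ Z^12, C_1 ≅ Z^28, C_2 ≅ Z^16.

Boundary ∂_1: C_1 → C_0 maps an edge to its endpoints' difference, ∂[p,q] = q − p. For instance
  ∂[6,7] = [7] − [6].
The resulting 12×28 matrix has rank 10, and its Smith normal form has invariant factors (1,1,1,1,1,1,1,1,1,1).

∂_2: C_2 → C_1 acts by ∂[p,q,r] = [q,r] − [p,r] + [p,q]. For instance
  ∂[5,6,10] = [6,10] − [5,10] + [5,6],
  ∂[3,6,8] = [6,8] − [3,8] + [3,6].
The resulting 28×16 matrix has rank 15, and its Smith normal form has invariant factors (1,1,1,1,1,1,1,1,1,1,1,1,1,1,1).

Computing H_k = (kernel of ∂_k) / (image of ∂_{k+1}):

  H_2: rank ker ∂_2 − rank ∂_3 = (16 − 15) − 0 = 1, and there is no ∂_3, so H_2 = Z.

H_2 = Z.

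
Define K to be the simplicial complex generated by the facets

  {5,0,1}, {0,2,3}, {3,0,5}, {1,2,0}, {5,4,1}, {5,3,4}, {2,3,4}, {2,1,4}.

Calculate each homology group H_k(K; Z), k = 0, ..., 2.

Order the vertices as 0 < 1 < 2 < 3 < 4 < 5. Listing each simplex with vertices in this order, K has dimension 2 with simplices:

  0-simplices (6): [0], [1], [2], [3], [4], [5]
  1-simplices (12): [0,1], [0,2], [0,3], [0,5], [1,2], [1,4], [1,5], [2,3], [2,4], [3,4], [3,5], [4,5]
  2-simplices (8): [0,1,2], [0,1,5], [0,2,3], [0,3,5], [1,2,4], [1,4,5], [2,3,4], [3,4,5]

so the chain groups are C_0 ≅ Z^6, C_1 ≅ Z^12, C_2 ≅ Z^8.

Boundary ∂_1: C_1 → C_0 sends each edge [p,q] (with p < q) to q − p.
As a 6×12 matrix over Z this has rank 5, with invariant factors (1,1,1,1,1).

The boundary map ∂_2: C_2 → C_1 maps a triangle to the signed sum of its edges. For instance
  ∂[1,4,5] = [4,5] − [1,5] + [1,4],
  ∂[1,2,4] = [2,4] − [1,4] + [1,2].
The 12×8 boundary matrix has rank 7 and Smith normal form diag(1,1,1,1,1,1,1).

From H_k ≅ ker(∂_k) / im(∂_{k+1}) we obtain:

  H_0: rank C_0 − rank ∂_1 = 6 − 5 = 1, and the invariant factors of ∂_1 are all 1, so H_0 ≅ Z.
  H_1: rank ker ∂_1 − rank ∂_2 = (12 − 5) − 7 = 0, and the invariant factors of ∂_2 are all 1, so H_1 ≅ 0.
  H_2: rank ker ∂_2 − rank ∂_3 = (8 − 7) − 0 = 1, and there is no ∂_3, so H_2 ≅ Z.

As a check, the Euler characteristic is 6 − 12 + 8 = 2, which agrees with 1 − 0 + 1 = 2.

H_0 ≅ Z,  H_1 = 0,  H_2 ≅ Z.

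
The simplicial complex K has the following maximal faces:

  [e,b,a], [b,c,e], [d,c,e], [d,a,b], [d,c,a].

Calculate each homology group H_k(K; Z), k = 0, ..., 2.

Fix the vertex order a < b < c < d < e and write every simplex with vertices in increasing order. Then dim K = 2 and the simplices of K are:

  0-simplices (5): a, b, c, d, e
  1-simplices (10): ab, ac, ad, ae, bc, bd, be, cd, ce, de
  2-simplices (5): abd, abe, acd, bce, cde

so the chain groups are C_0 ≅ Z^5, C_1 ≅ Z^10, C_2 ≅ Z^5.

The boundary map ∂_1: C_1 → C_0 is given by ∂[p,q] = [q] − [p]. For instance
  ∂ae = e − a.
This gives a 5×10 integer matrix of rank 4; reducing to Smith normal form yields diagonal entries (1,1,1,1).

∂_2: C_2 → C_1 acts by ∂[p,q,r] = [q,r] − [p,r] + [p,q]. For instance
  ∂bce = ce − be + bc,
  ∂abd = bd − ad + ab.
This gives a 10×5 integer matrix of rank 5; reducing to Smith normal form yields diagonal entries (1,1,1,1,1).

Reading off H_k = ker ∂_k / im ∂_{k+1}:

  H_0: rank C_0 − rank ∂_1 = 5 − 4 = 1, and the invariant factors of ∂_1 are all 1, so H_0 = Z.
  H_1: rank ker ∂_1 − rank ∂_2 = (10 − 4) − 5 = 1, and the invariant factors of ∂_2 are all 1, so H_1 = Z.
  H_2: rank ker ∂_2 − rank ∂_3 = (5 − 5) − 0 = 0, and there is no ∂_3, so H_2 = 0.

As a check, the Euler characteristic is 5 − 10 + 5 = 0, which agrees with 1 − 1 + 0 = 0.

H_0 ≅ Z,  H_1 ≅ Z,  H_2 = 0.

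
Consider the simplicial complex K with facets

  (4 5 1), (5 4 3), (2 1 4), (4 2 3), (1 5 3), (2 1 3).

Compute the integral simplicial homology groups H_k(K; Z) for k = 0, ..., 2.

K has 5 vertices, 9 edges, 6 triangles.
rank ∂_0 = 0, rank ∂_1 = 4 ⇒ b_0 = 5 − 0 − 4 = 1; all invariant factors of ∂_1 are 1 so no torsion. So H_0 = Z.
rank ∂_1 = 4, rank ∂_2 = 5 ⇒ b_1 = 9 − 4 − 5 = 0; all invariant factors of ∂_2 are 1 so no torsion. So H_1 = 0.
rank ∂_2 = 5, rank ∂_3 = 0 ⇒ b_2 = 6 − 5 − 0 = 1. So H_2 = Z.

H_0 ≅ Z,  H_1 = 0,  H_2 ≅ Z.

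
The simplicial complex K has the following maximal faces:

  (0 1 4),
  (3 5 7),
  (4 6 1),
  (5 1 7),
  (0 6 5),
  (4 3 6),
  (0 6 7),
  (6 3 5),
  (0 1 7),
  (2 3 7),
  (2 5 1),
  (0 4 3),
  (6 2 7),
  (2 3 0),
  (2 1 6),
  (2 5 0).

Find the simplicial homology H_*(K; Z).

K has 8 vertices, 24 edges, 16 triangles.
rank ∂_0 = 0, rank ∂_1 = 7 ⇒ b_0 = 8 − 0 − 7 = 1; all invariant factors of ∂_1 are 1 so no torsion. So H_0 ≅ Z.
rank ∂_1 = 7, rank ∂_2 = 15 ⇒ b_1 = 24 − 7 − 15 = 2; all invariant factors of ∂_2 are 1 so no torsion. So H_1 ≅ Z^2.
rank ∂_2 = 15, rank ∂_3 = 0 ⇒ b_2 = 16 − 15 − 0 = 1. So H_2 ≅ Z.

H_0 = Z,  H_1 = Z^2,  H_2 = Z.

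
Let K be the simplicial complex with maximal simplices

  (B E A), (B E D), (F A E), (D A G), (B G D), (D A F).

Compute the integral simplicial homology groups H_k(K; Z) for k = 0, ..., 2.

Take the total order A < B < D < E < F < G on the vertex set. Then K (dimension 2) consists of the simplices:

  0-simplices (6): A, B, D, E, F, G
  1-simplices (12): AB, AD, AE, AF, AG, BD, BE, BG, DE, DF, DG, EF
  2-simplices (6): ABE, ADF, ADG, AEF, BDE, BDG

so the chain groups are C_0 ≅ Z^6, C_1 ≅ Z^12, C_2 ≅ Z^6.

∂_1: C_1 → C_0 sends each edge [p,q] (with p < q) to q − p.
The resulting 6×12 matrix has rank 5, and its Smith normal form has invariant factors (1,1,1,1,1).

∂_2: C_2 → C_1 acts by ∂[p,q,r] = [q,r] − [p,r] + [p,q]. For instance
  ∂BDG = DG − BG + BD,
  ∂AEF = EF − AF + AE.
As a 12×6 matrix over Z this has rank 6, with invariant factors (1,1,1,1,1,1).

Reading off H_k = ker ∂_k / im ∂_{k+1}:

  H_0: rank C_0 − rank ∂_1 = 6 − 5 = 1, and the invariant factors of ∂_1 are all 1, so H_0 ≅ Z.
  H_1: rank ker ∂_1 − rank ∂_2 = (12 − 5) − 6 = 1, and the invariant factors of ∂_2 are all 1, so H_1 ≅ Z.
  H_2: rank ker ∂_2 − rank ∂_3 = (6 − 6) − 0 = 0, and there is no ∂_3, so H_2 ≅ 0.

H_0 = Z,  H_1 = Z,  H_2 = 0.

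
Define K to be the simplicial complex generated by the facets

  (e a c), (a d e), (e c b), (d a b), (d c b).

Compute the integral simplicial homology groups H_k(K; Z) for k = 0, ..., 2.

H_0 ≅ Z,  H_1 ≅ Z,  H_2 = 0.

We work with the vertex ordering a < b < c < d < e. The simplices of K, each written with vertices in increasing order, are:

  0-simplices (5): a, b, c, d, e
  1-simplices (10): ab, ac, ad, ae, bc, bd, be, cd, ce, de
  2-simplices (5): abd, ace, ade, bcd, bce

giving chain groups C_0 ≅ Z^5, C_1 ≅ Z^10, C_2 ≅ Z^5.

The boundary map ∂_1: C_1 → C_0 maps an edge to its endpoints' difference, ∂[p,q] = q − p. For instance
  ∂ae = e − a.
This gives a 5×10 integer matrix of rank 4; reducing to Smith normal form yields diagonal entries (1,1,1,1).

The boundary map ∂_2: C_2 → C_1 maps a triangle to the signed sum of its edges. For instance
  ∂ade = de − ae + ad,
  ∂ace = ce − ae + ac.
This gives a 10×5 integer matrix of rank 5; reducing to Smith normal form yields diagonal entries (1,1,1,1,1).

Now H_k = ker ∂_k / im ∂_{k+1}, so:

  H_0: rank C_0 − rank ∂_1 = 5 − 4 = 1, and the invariant factors of ∂_1 are all 1, so H_0 = Z.
  H_1: rank ker ∂_1 − rank ∂_2 = (10 − 4) − 5 = 1, and the invariant factors of ∂_2 are all 1, so H_1 = Z.
  H_2: rank ker ∂_2 − rank ∂_3 = (5 − 5) − 0 = 0, and there is no ∂_3, so H_2 = 0.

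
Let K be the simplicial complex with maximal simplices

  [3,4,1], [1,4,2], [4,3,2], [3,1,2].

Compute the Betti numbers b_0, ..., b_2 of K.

b_0 = 1, b_1 = 0, b_2 = 1.

Take the total order 1 < 2 < 3 < 4 on the vertex set. Then K (dimension 2) consists of the simplices:

  0-simplices (4): [1], [2], [3], [4]
  1-simplices (6): [1,2], [1,3], [1,4], [2,3], [2,4], [3,4]
  2-simplices (4): [1,2,3], [1,2,4], [1,3,4], [2,3,4]

giving chain groups C_0 ≅ Z^4, C_1 ≅ Z^6, C_2 ≅ Z^4.

∂_1: C_1 → C_0 is given by ∂[p,q] = [q] − [p].
The resulting 4×6 matrix has rank 3, and its Smith normal form has invariant factors (1,1,1).

Boundary ∂_2: C_2 → C_1 sends each 2-simplex [p,q,r] to [q,r] − [p,r] + [p,q]. For instance
  ∂[1,2,4] = [2,4] − [1,4] + [1,2],
  ∂[1,2,3] = [2,3] − [1,3] + [1,2].
This gives a 6×4 integer matrix of rank 3; reducing to Smith normal form yields diagonal entries (1,1,1).

Now H_k = ker ∂_k / im ∂_{k+1}, so:

  H_0: rank C_0 − rank ∂_1 = 4 − 3 = 1, and the invariant factors of ∂_1 are all 1, so H_0 = Z.
  H_1: rank ker ∂_1 − rank ∂_2 = (6 − 3) − 3 = 0, and the invariant factors of ∂_2 are all 1, so H_1 = 0.
  H_2: rank ker ∂_2 − rank ∂_3 = (4 − 3) − 0 = 1, and there is no ∂_3, so H_2 = Z.

Hence the Betti numbers are b_0 = 1, b_1 = 0, b_2 = 1.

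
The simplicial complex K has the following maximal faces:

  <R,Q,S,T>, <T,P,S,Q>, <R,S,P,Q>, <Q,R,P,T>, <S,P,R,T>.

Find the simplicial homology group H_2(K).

H_2 = 0.

Fix the vertex order P < Q < R < S < T and write every simplex with vertices in increasing order. Then dim K = 3 and the simplices of K are:

  0-simplices (5): P, Q, R, S, T
  1-simplices (10): PQ, PR, PS, PT, QR, QS, QT, RS, RT, ST
  2-simplices (10): PQR, PQS, PQT, PRS, PRT, PST, QRS, QRT, QST, RST
  3-simplices (5): PQRS, PQRT, PQST, PRST, QRST

so the chain groups are C_0 ≅ Z^5, C_1 ≅ Z^10, C_2 ≅ Z^10, C_3 ≅ Z^5.

Boundary ∂_1: C_1 → C_0 is given by ∂[p,q] = [q] − [p]. For instance
  ∂PR = R − P.
The 5×10 boundary matrix has rank 4 and Smith normal form diag(1,1,1,1).

∂_2: C_2 → C_1 acts by ∂[p,q,r] = [q,r] − [p,r] + [p,q]. For instance
  ∂PQT = QT − PT + PQ,
  ∂PQR = QR − PR + PQ.
The resulting 10×10 matrix has rank 6, and its Smith normal form has invariant factors (1,1,1,1,1,1).

Boundary ∂_3: C_3 → C_2 sends each 3-simplex σ to the alternating sum Σ_i (−1)^i (σ with its i-th vertex removed). For instance
  ∂PRST = RST − PST + PRT − PRS,
  ∂PQRT = QRT − PRT + PQT − PQR.
As a 10×5 matrix over Z this has rank 4, with invariant factors (1,1,1,1).

Reading off H_k = ker ∂_k / im ∂_{k+1}:

  H_2: rank ker ∂_2 − rank ∂_3 = (10 − 6) − 4 = 0, and the invariant factors of ∂_3 are all 1, so H_2 = 0.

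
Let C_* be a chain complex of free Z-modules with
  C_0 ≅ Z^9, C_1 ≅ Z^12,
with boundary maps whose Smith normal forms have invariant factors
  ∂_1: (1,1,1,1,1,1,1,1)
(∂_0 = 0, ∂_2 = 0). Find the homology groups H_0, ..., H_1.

H_0: b_0 = 9 − 0 − 8 = 1; torsion from ∂_1 factors > 1: none. So H_0 ≅ Z.
H_1: b_1 = 12 − 8 − 0 = 4; torsion from ∂_2 factors > 1: none. So H_1 ≅ Z^4.

H_0 ≅ Z,  H_1 ≅ Z^4.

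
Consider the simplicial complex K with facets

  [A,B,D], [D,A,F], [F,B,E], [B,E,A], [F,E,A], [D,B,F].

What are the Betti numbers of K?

Take the total order A < B < D < E < F on the vertex set. Then K (dimension 2) consists of the simplices:

  0-simplices (5): A, B, D, E, F
  1-simplices (9): AB, AD, AE, AF, BD, BE, BF, DF, EF
  2-simplices (6): ABD, ABE, ADF, AEF, BDF, BEF

Hence C_0 ≅ Z^5, C_1 ≅ Z^9, C_2 ≅ Z^6.

The boundary map ∂_1: C_1 → C_0 is given by ∂[p,q] = [q] − [p]. For instance
  ∂EF = F − E.
The 5×9 boundary matrix has rank 4 and Smith normal form diag(1,1,1,1).

∂_2: C_2 → C_1 acts by ∂[p,q,r] = [q,r] − [p,r] + [p,q]. For instance
  ∂ABE = BE − AE + AB,
  ∂BEF = EF − BF + BE.
The 9×6 boundary matrix has rank 5 and Smith normal form diag(1,1,1,1,1).

From H_k ≅ ker(∂_k) / im(∂_{k+1}) we obtain:

  H_0: rank C_0 − rank ∂_1 = 5 − 4 = 1, and the invariant factors of ∂_1 are all 1, so H_0 = Z.
  H_1: rank ker ∂_1 − rank ∂_2 = (9 − 4) − 5 = 0, and the invariant factors of ∂_2 are all 1, so H_1 = 0.
  H_2: rank ker ∂_2 − rank ∂_3 = (6 − 5) − 0 = 1, and there is no ∂_3, so H_2 = Z.

Hence the Betti numbers are b_0 = 1, b_1 = 0, b_2 = 1.

b_0 = 1, b_1 = 0, b_2 = 1.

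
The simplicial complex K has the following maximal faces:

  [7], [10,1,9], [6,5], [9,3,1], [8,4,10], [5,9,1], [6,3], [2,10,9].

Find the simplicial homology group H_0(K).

H_0 = Z^2.

Order the vertices as 1 < 2 < 3 < 4 < 5 < 6 < 7 < 8 < 9 < 10. Listing each simplex with vertices in this order, K has dimension 2 with simplices:

  0-simplices (10): [1], [2], [3], [4], [5], [6], [7], [8], [9], [10]
  1-simplices (14): [1,3], [1,5], [1,9], [1,10], [2,9], [2,10], [3,6], [3,9], [4,8], [4,10], [5,6], [5,9], [8,10], [9,10]
  2-simplices (5): [1,3,9], [1,5,9], [1,9,10], [2,9,10], [4,8,10]

Hence C_0 ≅ Z^10, C_1 ≅ Z^14, C_2 ≅ Z^5.

∂_1: C_1 → C_0 maps an edge to its endpoints' difference, ∂[p,q] = q − p. For instance
  ∂[3,9] = [9] − [3].
The 10×14 boundary matrix has rank 8 and Smith normal form diag(1,1,1,1,1,1,1,1).

The boundary map ∂_2: C_2 → C_1 acts by ∂[p,q,r] = [q,r] − [p,r] + [p,q]. For instance
  ∂[1,3,9] = [3,9] − [1,9] + [1,3],
  ∂[1,9,10] = [9,10] − [1,10] + [1,9].
This gives a 14×5 integer matrix of rank 5; reducing to Smith normal form yields diagonal entries (1,1,1,1,1).

Computing H_k = (kernel of ∂_k) / (image of ∂_{k+1}):

  H_0: rank C_0 − rank ∂_1 = 10 − 8 = 2, and the invariant factors of ∂_1 are all 1, so H_0 = Z^2.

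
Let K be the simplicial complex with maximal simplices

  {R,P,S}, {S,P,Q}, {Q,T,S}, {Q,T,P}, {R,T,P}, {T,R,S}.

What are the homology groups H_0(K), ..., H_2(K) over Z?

H_0 = Z,  H_1 = 0,  H_2 = Z.

We work with the vertex ordering P < Q < R < S < T. The simplices of K, each written with vertices in increasing order, are:

  0-simplices (5): P, Q, R, S, T
  1-simplices (9): PQ, PR, PS, PT, QS, QT, RS, RT, ST
  2-simplices (6): PQS, PQT, PRS, PRT, QST, RST

giving chain groups C_0 ≅ Z^5, C_1 ≅ Z^9, C_2 ≅ Z^6.

The boundary map ∂_1: C_1 → C_0 sends each edge [p,q] (with p < q) to q − p.
As a 5×9 matrix over Z this has rank 4, with invariant factors (1,1,1,1).

The boundary map ∂_2: C_2 → C_1 sends each 2-simplex [p,q,r] to [q,r] − [p,r] + [p,q]. For instance
  ∂PRT = RT − PT + PR,
  ∂PQS = QS − PS + PQ.
The 9×6 boundary matrix has rank 5 and Smith normal form diag(1,1,1,1,1).

Computing H_k = (kernel of ∂_k) / (image of ∂_{k+1}):

  H_0: rank C_0 − rank ∂_1 = 5 − 4 = 1, and the invariant factors of ∂_1 are all 1, so H_0 = Z.
  H_1: rank ker ∂_1 − rank ∂_2 = (9 − 4) − 5 = 0, and the invariant factors of ∂_2 are all 1, so H_1 = 0.
  H_2: rank ker ∂_2 − rank ∂_3 = (6 − 5) − 0 = 1, and there is no ∂_3, so H_2 = Z.

(K is a triangulation of the 2-sphere S^2.)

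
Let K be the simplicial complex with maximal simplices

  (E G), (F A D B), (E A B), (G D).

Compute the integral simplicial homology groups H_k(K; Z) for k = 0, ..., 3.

H_0 ≅ Z,  H_1 ≅ Z,  H_2 = 0,  H_3 = 0.

We work with the vertex ordering A < B < D < E < F < G. The simplices of K, each written with vertices in increasing order, are:

  0-simplices (6): A, B, D, E, F, G
  1-simplices (10): AB, AD, AE, AF, BD, BE, BF, DF, DG, EG
  2-simplices (5): ABD, ABE, ABF, ADF, BDF
  3-simplices (1): ABDF

Hence C_0 ≅ Z^6, C_1 ≅ Z^10, C_2 ≅ Z^5, C_3 ≅ Z^1.

∂_1: C_1 → C_0 sends each edge [p,q] (with p < q) to q − p. For instance
  ∂DF = F − D.
The resulting 6×10 matrix has rank 5, and its Smith normal form has invariant factors (1,1,1,1,1).

Boundary ∂_2: C_2 → C_1 sends each 2-simplex [p,q,r] to [q,r] − [p,r] + [p,q]. For instance
  ∂ABF = BF − AF + AB,
  ∂BDF = DF − BF + BD.
As a 10×5 matrix over Z this has rank 4, with invariant factors (1,1,1,1).

The boundary map ∂_3: C_3 → C_2 sends each 3-simplex σ to the alternating sum Σ_i (−1)^i (σ with its i-th vertex removed). For instance
  ∂ABDF = BDF − ADF + ABF − ABD.
The 5×1 boundary matrix has rank 1 and Smith normal form diag(1).

Now H_k = ker ∂_k / im ∂_{k+1}, so:

  H_0: rank C_0 − rank ∂_1 = 6 − 5 = 1, and the invariant factors of ∂_1 are all 1, so H_0 ≅ Z.
  H_1: rank ker ∂_1 − rank ∂_2 = (10 − 5) − 4 = 1, and the invariant factors of ∂_2 are all 1, so H_1 ≅ Z.
  H_2: rank ker ∂_2 − rank ∂_3 = (5 − 4) − 1 = 0, and the invariant factors of ∂_3 are all 1, so H_2 ≅ 0.
  H_3: rank ker ∂_3 − rank ∂_4 = (1 − 1) − 0 = 0, and there is no ∂_4, so H_3 ≅ 0.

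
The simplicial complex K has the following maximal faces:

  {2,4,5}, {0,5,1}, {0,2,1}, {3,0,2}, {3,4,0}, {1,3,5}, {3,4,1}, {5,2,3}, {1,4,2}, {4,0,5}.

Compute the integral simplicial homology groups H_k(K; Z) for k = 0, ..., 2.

H_0 = Z,  H_1 = Z_2,  H_2 = 0.

Fix the vertex order 0 < 1 < 2 < 3 < 4 < 5 and write every simplex with vertices in increasing order. Then dim K = 2 and the simplices of K are:

  0-simplices (6): [0], [1], [2], [3], [4], [5]
  1-simplices (15): [0,1], [0,2], [0,3], [0,4], [0,5], [1,2], [1,3], [1,4], [1,5], [2,3], [2,4], [2,5], [3,4], [3,5], [4,5]
  2-simplices (10): [0,1,2], [0,1,5], [0,2,3], [0,3,4], [0,4,5], [1,2,4], [1,3,4], [1,3,5], [2,3,5], [2,4,5]

so the chain groups are C_0 ≅ Z^6, C_1 ≅ Z^15, C_2 ≅ Z^10.

Boundary ∂_1: C_1 → C_0 sends each edge [p,q] (with p < q) to q − p. For instance
  ∂[3,4] = [4] − [3].
The resulting 6×15 matrix has rank 5, and its Smith normal form has invariant factors (1,1,1,1,1).

Boundary ∂_2: C_2 → C_1 acts by ∂[p,q,r] = [q,r] − [p,r] + [p,q]. For instance
  ∂[0,3,4] = [3,4] − [0,4] + [0,3],
  ∂[1,2,4] = [2,4] − [1,4] + [1,2].
The resulting 15×10 matrix has rank 10, and its Smith normal form has invariant factors (1,1,1,1,1,1,1,1,1,2).

From H_k ≅ ker(∂_k) / im(∂_{k+1}) we obtain:

  H_0: rank C_0 − rank ∂_1 = 6 − 5 = 1, and the invariant factors of ∂_1 are all 1, so H_0 = Z.
  H_1: rank ker ∂_1 − rank ∂_2 = (15 − 5) − 10 = 0, and ∂_2 has invariant factor 2 > 1, so H_1 = Z_2.
  H_2: rank ker ∂_2 − rank ∂_3 = (10 − 10) − 0 = 0, and there is no ∂_3, so H_2 = 0.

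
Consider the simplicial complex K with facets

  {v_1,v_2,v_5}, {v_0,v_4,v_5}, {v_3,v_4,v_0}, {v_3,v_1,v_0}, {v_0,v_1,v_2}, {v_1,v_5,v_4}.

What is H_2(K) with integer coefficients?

H_2 ≅ 0.

Order the vertices as v_0 < v_1 < v_2 < v_3 < v_4 < v_5. Listing each simplex with vertices in this order, K has dimension 2 with simplices:

  0-simplices (6): [v_0], [v_1], [v_2], [v_3], [v_4], [v_5]
  1-simplices (12): [v_0,v_1], [v_0,v_2], [v_0,v_3], [v_0,v_4], [v_0,v_5], [v_1,v_2], [v_1,v_3], [v_1,v_4], [v_1,v_5], [v_2,v_5], [v_3,v_4], [v_4,v_5]
  2-simplices (6): [v_0,v_1,v_2], [v_0,v_1,v_3], [v_0,v_3,v_4], [v_0,v_4,v_5], [v_1,v_2,v_5], [v_1,v_4,v_5]

giving chain groups C_0 ≅ Z^6, C_1 ≅ Z^12, C_2 ≅ Z^6.

∂_1: C_1 → C_0 maps an edge to its endpoints' difference, ∂[p,q] = q − p.
As a 6×12 matrix over Z this has rank 5, with invariant factors (1,1,1,1,1).

∂_2: C_2 → C_1 acts by ∂[p,q,r] = [q,r] − [p,r] + [p,q]. For instance
  ∂[v_0,v_4,v_5] = [v_4,v_5] − [v_0,v_5] + [v_0,v_4],
  ∂[v_0,v_1,v_2] = [v_1,v_2] − [v_0,v_2] + [v_0,v_1].
This gives a 12×6 integer matrix of rank 6; reducing to Smith normal form yields diagonal entries (1,1,1,1,1,1).

Reading off H_k = ker ∂_k / im ∂_{k+1}:

  H_2: rank ker ∂_2 − rank ∂_3 = (6 − 6) − 0 = 0, and there is no ∂_3, so H_2 ≅ 0.

(K is a triangulation of the cylinder S^1 x I.)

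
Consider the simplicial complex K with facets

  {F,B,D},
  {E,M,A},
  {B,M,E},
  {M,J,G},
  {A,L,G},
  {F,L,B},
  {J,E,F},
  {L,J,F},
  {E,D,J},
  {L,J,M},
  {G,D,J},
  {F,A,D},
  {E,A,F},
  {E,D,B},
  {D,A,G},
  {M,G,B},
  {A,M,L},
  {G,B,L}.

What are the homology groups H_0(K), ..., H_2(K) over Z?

Fix the vertex order A < B < D < E < F < G < J < L < M and write every simplex with vertices in increasing order. Then dim K = 2 and the simplices of K are:

  0-simplices (9): A, B, D, E, F, G, J, L, M
  1-simplices (27): AD, AE, AF, AG, AL, AM, BD, BE, BF, BG, BL, BM, DE, DF, DG, DJ, EF, EJ, EM, FJ, FL, GJ, GL, GM, JL, JM, LM
  2-simplices (18): ADF, ADG, AEF, AEM, AGL, ALM, BDE, BDF, BEM, BFL, BGL, BGM, DEJ, DGJ, EFJ, FJL, GJM, JLM

giving chain groups C_0 ≅ Z^9, C_1 ≅ Z^27, C_2 ≅ Z^18.

The boundary map ∂_1: C_1 → C_0 sends each edge [p,q] (with p < q) to q − p.
The 9×27 boundary matrix has rank 8 and Smith normal form diag(1,1,1,1,1,1,1,1).

∂_2: C_2 → C_1 acts by ∂[p,q,r] = [q,r] − [p,r] + [p,q]. For instance
  ∂DEJ = EJ − DJ + DE,
  ∂BFL = FL − BL + BF.
As a 27×18 matrix over Z this has rank 18, with invariant factors (1,1,1,1,1,1,1,1,1,1,1,1,1,1,1,1,1,2).

Reading off H_k = ker ∂_k / im ∂_{k+1}:

  H_0: rank C_0 − rank ∂_1 = 9 − 8 = 1, and the invariant factors of ∂_1 are all 1, so H_0 ≅ Z.
  H_1: rank ker ∂_1 − rank ∂_2 = (27 − 8) − 18 = 1, and ∂_2 has invariant factor 2 > 1, so H_1 ≅ Z × Z/2.
  H_2: rank ker ∂_2 − rank ∂_3 = (18 − 18) − 0 = 0, and there is no ∂_3, so H_2 ≅ 0.

H_0 = Z,  H_1 = Z × Z/2,  H_2 = 0.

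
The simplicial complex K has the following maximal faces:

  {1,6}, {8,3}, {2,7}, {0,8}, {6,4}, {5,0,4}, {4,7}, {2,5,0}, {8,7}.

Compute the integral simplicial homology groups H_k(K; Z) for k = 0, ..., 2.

H_0 = Z,  H_1 = Z^2,  H_2 = 0.

K has 9 vertices, 12 edges, 2 triangles.
rank ∂_0 = 0, rank ∂_1 = 8 ⇒ b_0 = 9 − 0 − 8 = 1; all invariant factors of ∂_1 are 1 so no torsion. So H_0 = Z.
rank ∂_1 = 8, rank ∂_2 = 2 ⇒ b_1 = 12 − 8 − 2 = 2; all invariant factors of ∂_2 are 1 so no torsion. So H_1 = Z^2.
rank ∂_2 = 2, rank ∂_3 = 0 ⇒ b_2 = 2 − 2 − 0 = 0. So H_2 = 0.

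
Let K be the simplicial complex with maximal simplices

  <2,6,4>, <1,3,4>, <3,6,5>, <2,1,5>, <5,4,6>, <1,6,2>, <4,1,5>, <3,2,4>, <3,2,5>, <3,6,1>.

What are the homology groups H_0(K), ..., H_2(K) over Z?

H_0 ≅ Z,  H_1 ≅ Z/2,  H_2 = 0.

We work with the vertex ordering 1 < 2 < 3 < 4 < 5 < 6. The simplices of K, each written with vertices in increasing order, are:

  0-simplices (6): [1], [2], [3], [4], [5], [6]
  1-simplices (15): [1,2], [1,3], [1,4], [1,5], [1,6], [2,3], [2,4], [2,5], [2,6], [3,4], [3,5], [3,6], [4,5], [4,6], [5,6]
  2-simplices (10): [1,2,5], [1,2,6], [1,3,4], [1,3,6], [1,4,5], [2,3,4], [2,3,5], [2,4,6], [3,5,6], [4,5,6]

giving chain groups C_0 ≅ Z^6, C_1 ≅ Z^15, C_2 ≅ Z^10.

Boundary ∂_1: C_1 → C_0 is given by ∂[p,q] = [q] − [p]. For instance
  ∂[1,3] = [3] − [1].
This gives a 6×15 integer matrix of rank 5; reducing to Smith normal form yields diagonal entries (1,1,1,1,1).

The boundary map ∂_2: C_2 → C_1 sends each 2-simplex [p,q,r] to [q,r] − [p,r] + [p,q]. For instance
  ∂[1,3,6] = [3,6] − [1,6] + [1,3],
  ∂[3,5,6] = [5,6] − [3,6] + [3,5].
The resulting 15×10 matrix has rank 10, and its Smith normal form has invariant factors (1,1,1,1,1,1,1,1,1,2).

Reading off H_k = ker ∂_k / im ∂_{k+1}:

  H_0: rank C_0 − rank ∂_1 = 6 − 5 = 1, and the invariant factors of ∂_1 are all 1, so H_0 = Z.
  H_1: rank ker ∂_1 − rank ∂_2 = (15 − 5) − 10 = 0, and ∂_2 has invariant factor 2 > 1, so H_1 = Z/2.
  H_2: rank ker ∂_2 − rank ∂_3 = (10 − 10) − 0 = 0, and there is no ∂_3, so H_2 = 0.

As a check, the Euler characteristic is 6 − 15 + 10 = 1, which agrees with 1 − 0 + 0 = 1.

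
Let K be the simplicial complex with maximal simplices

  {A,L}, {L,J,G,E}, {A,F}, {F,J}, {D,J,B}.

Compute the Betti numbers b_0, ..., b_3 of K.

Fix the vertex order A < B < D < E < F < G < J < L and write every simplex with vertices in increasing order. Then dim K = 3 and the simplices of K are:

  0-simplices (8): A, B, D, E, F, G, J, L
  1-simplices (12): AF, AL, BD, BJ, DJ, EG, EJ, EL, FJ, GJ, GL, JL
  2-simplices (5): BDJ, EGJ, EGL, EJL, GJL
  3-simplices (1): EGJL

Hence C_0 ≅ Z^8, C_1 ≅ Z^12, C_2 ≅ Z^5, C_3 ≅ Z^1.

Boundary ∂_1: C_1 → C_0 maps an edge to its endpoints' difference, ∂[p,q] = q − p.
The resulting 8×12 matrix has rank 7, and its Smith normal form has invariant factors (1,1,1,1,1,1,1).

Boundary ∂_2: C_2 → C_1 maps a triangle to the signed sum of its edges. For instance
  ∂GJL = JL − GL + GJ,
  ∂EJL = JL − EL + EJ.
This gives a 12×5 integer matrix of rank 4; reducing to Smith normal form yields diagonal entries (1,1,1,1).

The boundary map ∂_3: C_3 → C_2 sends each 3-simplex σ to the alternating sum Σ_i (−1)^i (σ with its i-th vertex removed). For instance
  ∂EGJL = GJL − EJL + EGL − EGJ.
As a 5×1 matrix over Z this has rank 1, with invariant factors (1).

Computing H_k = (kernel of ∂_k) / (image of ∂_{k+1}):

  H_0: rank C_0 − rank ∂_1 = 8 − 7 = 1, and the invariant factors of ∂_1 are all 1, so H_0 = Z.
  H_1: rank ker ∂_1 − rank ∂_2 = (12 − 7) − 4 = 1, and the invariant factors of ∂_2 are all 1, so H_1 = Z.
  H_2: rank ker ∂_2 − rank ∂_3 = (5 − 4) − 1 = 0, and the invariant factors of ∂_3 are all 1, so H_2 = 0.
  H_3: rank ker ∂_3 − rank ∂_4 = (1 − 1) − 0 = 0, and there is no ∂_4, so H_3 = 0.

Hence the Betti numbers are b_0 = 1, b_1 = 1, b_2 = 0, b_3 = 0.

b_0 = 1, b_1 = 1, b_2 = 0, b_3 = 0.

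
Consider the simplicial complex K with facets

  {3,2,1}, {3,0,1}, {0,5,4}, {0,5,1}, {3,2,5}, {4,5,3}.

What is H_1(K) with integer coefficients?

Order the vertices as 0 < 1 < 2 < 3 < 4 < 5. Listing each simplex with vertices in this order, K has dimension 2 with simplices:

  0-simplices (6): [0], [1], [2], [3], [4], [5]
  1-simplices (12): [0,1], [0,3], [0,4], [0,5], [1,2], [1,3], [1,5], [2,3], [2,5], [3,4], [3,5], [4,5]
  2-simplices (6): [0,1,3], [0,1,5], [0,4,5], [1,2,3], [2,3,5], [3,4,5]

giving chain groups C_0 ≅ Z^6, C_1 ≅ Z^12, C_2 ≅ Z^6.

The boundary map ∂_1: C_1 → C_0 maps an edge to its endpoints' difference, ∂[p,q] = q − p. For instance
  ∂[3,5] = [5] − [3].
As a 6×12 matrix over Z this has rank 5, with invariant factors (1,1,1,1,1).

The boundary map ∂_2: C_2 → C_1 maps a triangle to the signed sum of its edges. For instance
  ∂[1,2,3] = [2,3] − [1,3] + [1,2],
  ∂[3,4,5] = [4,5] − [3,5] + [3,4].
As a 12×6 matrix over Z this has rank 6, with invariant factors (1,1,1,1,1,1).

Reading off H_k = ker ∂_k / im ∂_{k+1}:

  H_1: rank ker ∂_1 − rank ∂_2 = (12 − 5) − 6 = 1, and the invariant factors of ∂_2 are all 1, so H_1 ≅ Z.

H_1 ≅ Z.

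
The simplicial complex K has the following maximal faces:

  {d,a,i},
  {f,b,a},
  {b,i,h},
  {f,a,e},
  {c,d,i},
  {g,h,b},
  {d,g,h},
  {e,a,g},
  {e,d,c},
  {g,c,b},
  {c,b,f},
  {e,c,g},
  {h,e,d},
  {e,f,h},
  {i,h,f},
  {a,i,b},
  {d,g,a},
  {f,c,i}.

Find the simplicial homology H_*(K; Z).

H_0 ≅ Z,  H_1 ≅ Z ⊕ Z/2Z,  H_2 = 0.

Take the total order a < b < c < d < e < f < g < h < i on the vertex set. Then K (dimension 2) consists of the simplices:

  0-simplices (9): a, b, c, d, e, f, g, h, i
  1-simplices (27): ab, ad, ae, af, ag, ai, bc, bf, bg, bh, bi, cd, ce, cf, cg, ci, de, dg, dh, di, ef, eg, eh, fh, fi, gh, hi
  2-simplices (18): abf, abi, adg, adi, aef, aeg, bcf, bcg, bgh, bhi, cde, cdi, ceg, cfi, deh, dgh, efh, fhi

so the chain groups are C_0 ≅ Z^9, C_1 ≅ Z^27, C_2 ≅ Z^18.

Boundary ∂_1: C_1 → C_0 maps an edge to its endpoints' difference, ∂[p,q] = q − p. For instance
  ∂cd = d − c.
The resulting 9×27 matrix has rank 8, and its Smith normal form has invariant factors (1,1,1,1,1,1,1,1).

Boundary ∂_2: C_2 → C_1 acts by ∂[p,q,r] = [q,r] − [p,r] + [p,q]. For instance
  ∂adi = di − ai + ad,
  ∂bcg = cg − bg + bc.
The resulting 27×18 matrix has rank 18, and its Smith normal form has invariant factors (1,1,1,1,1,1,1,1,1,1,1,1,1,1,1,1,1,2).

Reading off H_k = ker ∂_k / im ∂_{k+1}:

  H_0: rank C_0 − rank ∂_1 = 9 − 8 = 1, and the invariant factors of ∂_1 are all 1, so H_0 = Z.
  H_1: rank ker ∂_1 − rank ∂_2 = (27 − 8) − 18 = 1, and ∂_2 has invariant factor 2 > 1, so H_1 = Z ⊕ Z/2Z.
  H_2: rank ker ∂_2 − rank ∂_3 = (18 − 18) − 0 = 0, and there is no ∂_3, so H_2 = 0.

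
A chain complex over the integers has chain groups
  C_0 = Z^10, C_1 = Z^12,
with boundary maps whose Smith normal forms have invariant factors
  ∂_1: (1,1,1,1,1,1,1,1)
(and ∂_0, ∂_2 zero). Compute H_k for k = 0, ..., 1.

H_0 ≅ Z^2,  H_1 ≅ Z^4.

H_0: b_0 = 10 − 0 − 8 = 2; torsion from ∂_1 factors > 1: none. So H_0 ≅ Z^2.
H_1: b_1 = 12 − 8 − 0 = 4; torsion from ∂_2 factors > 1: none. So H_1 ≅ Z^4.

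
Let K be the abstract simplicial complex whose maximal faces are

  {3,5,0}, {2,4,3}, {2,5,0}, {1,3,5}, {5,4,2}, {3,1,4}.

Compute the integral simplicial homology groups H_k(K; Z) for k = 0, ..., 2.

Fix the vertex order 0 < 1 < 2 < 3 < 4 < 5 and write every simplex with vertices in increasing order. Then dim K = 2 and the simplices of K are:

  0-simplices (6): [0], [1], [2], [3], [4], [5]
  1-simplices (12): [0,2], [0,3], [0,5], [1,3], [1,4], [1,5], [2,3], [2,4], [2,5], [3,4], [3,5], [4,5]
  2-simplices (6): [0,2,5], [0,3,5], [1,3,4], [1,3,5], [2,3,4], [2,4,5]

giving chain groups C_0 ≅ Z^6, C_1 ≅ Z^12, C_2 ≅ Z^6.

∂_1: C_1 → C_0 is given by ∂[p,q] = [q] − [p]. For instance
  ∂[0,5] = [5] − [0].
The 6×12 boundary matrix has rank 5 and Smith normal form diag(1,1,1,1,1).

∂_2: C_2 → C_1 sends each 2-simplex [p,q,r] to [q,r] − [p,r] + [p,q]. For instance
  ∂[0,3,5] = [3,5] − [0,5] + [0,3],
  ∂[0,2,5] = [2,5] − [0,5] + [0,2].
The 12×6 boundary matrix has rank 6 and Smith normal form diag(1,1,1,1,1,1).

From H_k ≅ ker(∂_k) / im(∂_{k+1}) we obtain:

  H_0: rank C_0 − rank ∂_1 = 6 − 5 = 1, and the invariant factors of ∂_1 are all 1, so H_0 ≅ Z.
  H_1: rank ker ∂_1 − rank ∂_2 = (12 − 5) − 6 = 1, and the invariant factors of ∂_2 are all 1, so H_1 ≅ Z.
  H_2: rank ker ∂_2 − rank ∂_3 = (6 − 6) − 0 = 0, and there is no ∂_3, so H_2 ≅ 0.

H_0 = Z,  H_1 = Z,  H_2 = 0.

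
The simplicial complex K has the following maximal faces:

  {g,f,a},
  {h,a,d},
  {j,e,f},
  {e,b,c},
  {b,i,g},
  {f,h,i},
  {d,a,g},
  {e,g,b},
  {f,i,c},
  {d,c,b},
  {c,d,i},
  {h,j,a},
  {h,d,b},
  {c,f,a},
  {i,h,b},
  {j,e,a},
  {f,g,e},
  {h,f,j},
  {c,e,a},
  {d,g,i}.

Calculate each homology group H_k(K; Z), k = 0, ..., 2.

H_0 = Z,  H_1 = Z × Z/2,  H_2 = 0.

K has 10 vertices, 30 edges, 20 triangles.
rank ∂_0 = 0, rank ∂_1 = 9 ⇒ b_0 = 10 − 0 − 9 = 1; all invariant factors of ∂_1 are 1 so no torsion. So H_0 ≅ Z.
rank ∂_1 = 9, rank ∂_2 = 20 ⇒ b_1 = 30 − 9 − 20 = 1; ∂_2 has invariant factor(s) [2] giving torsion. So H_1 ≅ Z × Z/2.
rank ∂_2 = 20, rank ∂_3 = 0 ⇒ b_2 = 20 − 20 − 0 = 0. So H_2 ≅ 0.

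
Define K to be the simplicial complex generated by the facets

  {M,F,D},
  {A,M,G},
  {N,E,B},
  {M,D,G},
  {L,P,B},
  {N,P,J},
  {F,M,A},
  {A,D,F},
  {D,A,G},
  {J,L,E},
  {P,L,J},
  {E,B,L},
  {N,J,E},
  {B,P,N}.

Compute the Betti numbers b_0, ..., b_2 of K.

K has 11 vertices, 21 edges, 14 triangles.
rank ∂_0 = 0, rank ∂_1 = 9 ⇒ b_0 = 11 − 0 − 9 = 2; all invariant factors of ∂_1 are 1 so no torsion. So H_0 ≅ Z^2.
rank ∂_1 = 9, rank ∂_2 = 12 ⇒ b_1 = 21 − 9 − 12 = 0; all invariant factors of ∂_2 are 1 so no torsion. So H_1 ≅ 0.
rank ∂_2 = 12, rank ∂_3 = 0 ⇒ b_2 = 14 − 12 − 0 = 2. So H_2 ≅ Z^2.

b_0 = 2, b_1 = 0, b_2 = 2.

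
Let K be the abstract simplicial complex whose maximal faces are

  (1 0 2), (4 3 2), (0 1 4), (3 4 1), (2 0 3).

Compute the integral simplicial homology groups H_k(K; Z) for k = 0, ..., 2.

H_0 ≅ Z,  H_1 ≅ Z,  H_2 = 0.

We work with the vertex ordering 0 < 1 < 2 < 3 < 4. The simplices of K, each written with vertices in increasing order, are:

  0-simplices (5): [0], [1], [2], [3], [4]
  1-simplices (10): [0,1], [0,2], [0,3], [0,4], [1,2], [1,3], [1,4], [2,3], [2,4], [3,4]
  2-simplices (5): [0,1,2], [0,1,4], [0,2,3], [1,3,4], [2,3,4]

Hence C_0 ≅ Z^5, C_1 ≅ Z^10, C_2 ≅ Z^5.

∂_1: C_1 → C_0 sends each edge [p,q] (with p < q) to q − p. For instance
  ∂[0,2] = [2] − [0].
The 5×10 boundary matrix has rank 4 and Smith normal form diag(1,1,1,1).

∂_2: C_2 → C_1 sends each 2-simplex [p,q,r] to [q,r] − [p,r] + [p,q]. For instance
  ∂[0,1,4] = [1,4] − [0,4] + [0,1],
  ∂[0,2,3] = [2,3] − [0,3] + [0,2].
The resulting 10×5 matrix has rank 5, and its Smith normal form has invariant factors (1,1,1,1,1).

From H_k ≅ ker(∂_k) / im(∂_{k+1}) we obtain:

  H_0: rank C_0 − rank ∂_1 = 5 − 4 = 1, and the invariant factors of ∂_1 are all 1, so H_0 = Z.
  H_1: rank ker ∂_1 − rank ∂_2 = (10 − 4) − 5 = 1, and the invariant factors of ∂_2 are all 1, so H_1 = Z.
  H_2: rank ker ∂_2 − rank ∂_3 = (5 − 5) − 0 = 0, and there is no ∂_3, so H_2 = 0.

(K is a triangulation of the Möbius band.)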